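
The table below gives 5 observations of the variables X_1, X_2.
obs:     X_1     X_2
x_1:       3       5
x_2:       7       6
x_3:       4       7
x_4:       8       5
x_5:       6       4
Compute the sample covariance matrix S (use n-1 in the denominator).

Step 1 — column means:
  mean(X_1) = (3 + 7 + 4 + 8 + 6) / 5 = 28/5 = 5.6
  mean(X_2) = (5 + 6 + 7 + 5 + 4) / 5 = 27/5 = 5.4

Step 2 — sample covariance S[i,j] = (1/(n-1)) · Σ_k (x_{k,i} - mean_i) · (x_{k,j} - mean_j), with n-1 = 4.
  S[X_1,X_1] = ((-2.6)·(-2.6) + (1.4)·(1.4) + (-1.6)·(-1.6) + (2.4)·(2.4) + (0.4)·(0.4)) / 4 = 17.2/4 = 4.3
  S[X_1,X_2] = ((-2.6)·(-0.4) + (1.4)·(0.6) + (-1.6)·(1.6) + (2.4)·(-0.4) + (0.4)·(-1.4)) / 4 = -2.2/4 = -0.55
  S[X_2,X_2] = ((-0.4)·(-0.4) + (0.6)·(0.6) + (1.6)·(1.6) + (-0.4)·(-0.4) + (-1.4)·(-1.4)) / 4 = 5.2/4 = 1.3

S is symmetric (S[j,i] = S[i,j]). Assembling:

S = [[4.3, -0.55],
 [-0.55, 1.3]]


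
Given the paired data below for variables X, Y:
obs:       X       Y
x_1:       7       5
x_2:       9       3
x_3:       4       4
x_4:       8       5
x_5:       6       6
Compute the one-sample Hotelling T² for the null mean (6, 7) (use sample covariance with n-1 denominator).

Step 1 — sample mean vector:
  mean(X) = (7 + 9 + 4 + 8 + 6) / 5 = 34/5 = 6.8
  mean(Y) = (5 + 3 + 4 + 5 + 6) / 5 = 23/5 = 4.6
  x̄ = (6.8, 4.6),  deviation x̄ - mu_0 = (6.8, 4.6) - (6, 7) = (0.8, -2.4).

Step 2 — sample covariance matrix, S[i,j] = (1/(n-1)) · Σ_k (x_{k,i} - mean_i) · (x_{k,j} - mean_j), divisor n-1 = 4:
  S[X,X] = ((0.2)·(0.2) + (2.2)·(2.2) + (-2.8)·(-2.8) + (1.2)·(1.2) + (-0.8)·(-0.8)) / 4 = 14.8/4 = 3.7
  S[X,Y] = ((0.2)·(0.4) + (2.2)·(-1.6) + (-2.8)·(-0.6) + (1.2)·(0.4) + (-0.8)·(1.4)) / 4 = -2.4/4 = -0.6
  S[Y,Y] = ((0.4)·(0.4) + (-1.6)·(-1.6) + (-0.6)·(-0.6) + (0.4)·(0.4) + (1.4)·(1.4)) / 4 = 5.2/4 = 1.3
  S = [[3.7, -0.6],
 [-0.6, 1.3]].

Step 3 — invert S. det(S) = 3.7·1.3 - (-0.6)² = 4.45.
  S^{-1} = (1/det) · [[d, -b], [-b, a]] = [[0.2921, 0.1348],
 [0.1348, 0.8315]].

Step 4 — quadratic form (x̄ - mu_0)^T · S^{-1} · (x̄ - mu_0):
  S^{-1} · (x̄ - mu_0) = (-0.0899, -1.8876),
  (x̄ - mu_0)^T · [...] = (0.8)·(-0.0899) + (-2.4)·(-1.8876) = 4.4584.

Step 5 — scale by n: T² = 5 · 4.4584 = 22.2921.

T² ≈ 22.2921


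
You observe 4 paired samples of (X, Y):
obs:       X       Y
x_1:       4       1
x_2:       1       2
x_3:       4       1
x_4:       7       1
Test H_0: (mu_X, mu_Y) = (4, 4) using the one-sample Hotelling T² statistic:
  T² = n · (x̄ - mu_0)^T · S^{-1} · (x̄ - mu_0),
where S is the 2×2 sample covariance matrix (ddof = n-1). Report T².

Step 1 — sample mean vector:
  mean(X) = (4 + 1 + 4 + 7) / 4 = 16/4 = 4
  mean(Y) = (1 + 2 + 1 + 1) / 4 = 5/4 = 1.25
  x̄ = (4, 1.25),  deviation x̄ - mu_0 = (4, 1.25) - (4, 4) = (0, -2.75).

Step 2 — sample covariance matrix, S[i,j] = (1/(n-1)) · Σ_k (x_{k,i} - mean_i) · (x_{k,j} - mean_j), divisor n-1 = 3:
  S[X,X] = ((0)·(0) + (-3)·(-3) + (0)·(0) + (3)·(3)) / 3 = 18/3 = 6
  S[X,Y] = ((0)·(-0.25) + (-3)·(0.75) + (0)·(-0.25) + (3)·(-0.25)) / 3 = -3/3 = -1
  S[Y,Y] = ((-0.25)·(-0.25) + (0.75)·(0.75) + (-0.25)·(-0.25) + (-0.25)·(-0.25)) / 3 = 0.75/3 = 0.25
  S = [[6, -1],
 [-1, 0.25]].

Step 3 — invert S. det(S) = 6·0.25 - (-1)² = 0.5.
  S^{-1} = (1/det) · [[d, -b], [-b, a]] = [[0.5, 2],
 [2, 12]].

Step 4 — quadratic form (x̄ - mu_0)^T · S^{-1} · (x̄ - mu_0):
  S^{-1} · (x̄ - mu_0) = (-5.5, -33),
  (x̄ - mu_0)^T · [...] = (0)·(-5.5) + (-2.75)·(-33) = 90.75.

Step 5 — scale by n: T² = 4 · 90.75 = 363.

T² ≈ 363


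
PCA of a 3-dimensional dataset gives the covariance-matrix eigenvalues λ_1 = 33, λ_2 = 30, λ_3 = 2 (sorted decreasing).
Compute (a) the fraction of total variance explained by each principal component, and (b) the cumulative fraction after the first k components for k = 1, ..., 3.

Step 1 — total variance = trace(Sigma) = Σ λ_i = 33 + 30 + 2 = 65.

Step 2 — fraction explained by component i = λ_i / Σ λ:
  PC1: 33/65 = 0.5077
  PC2: 30/65 = 0.4615
  PC3: 2/65 = 0.0308

Step 3 — cumulative fraction after k components = (λ_1 + ... + λ_k) / Σ λ:
  k = 1: 33/65 = 0.5077
  k = 2: (33 + 30)/65 = 63/65 = 0.9692
  k = 3: (33 + 30 + 2)/65 = 65/65 = 1

Summary (fraction, with percent):

explained: PC1 0.5077 (50.77%), PC2 0.4615 (46.15%), PC3 0.0308 (3.08%);  cumulative: 0.5077, 0.9692, 1


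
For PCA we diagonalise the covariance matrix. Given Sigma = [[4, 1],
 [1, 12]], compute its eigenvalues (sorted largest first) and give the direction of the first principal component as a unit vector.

Step 1 — characteristic polynomial of 2×2 Sigma:
  det(Sigma - λI) = λ² - trace · λ + det = 0.
  trace = 4 + 12 = 16, det = 4·12 - (1)² = 47.
Step 2 — discriminant:
  Δ = trace² - 4·det = 256 - 188 = 68.
Step 3 — eigenvalues:
  λ = (trace ± √Δ)/2 = (16 ± 8.2462)/2,
  λ_1 = 12.1231,  λ_2 = 3.8769.

Step 4 — unit eigenvector for λ_1: solve (Sigma - λ_1 I)v = 0. First row:
  (4 - 12.1231)·v_x + (1)·v_y = 0, i.e. (-8.1231)·v_x + (1)·v_y = 0,
  so v ∝ (b, λ_1 - a) = (1, 8.1231) = u.
  ||u|| = √((1)² + (8.1231)²) = √(66.9848) ≈ 8.1844,
  v_1 = u/||u|| ≈ (0.1222, 0.9925) (||v_1|| = 1).

λ_1 = 12.1231,  λ_2 = 3.8769;  v_1 ≈ (0.1222, 0.9925)


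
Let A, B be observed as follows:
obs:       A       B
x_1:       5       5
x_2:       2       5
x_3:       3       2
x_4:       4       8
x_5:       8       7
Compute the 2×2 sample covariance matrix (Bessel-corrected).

Step 1 — column means:
  mean(A) = (5 + 2 + 3 + 4 + 8) / 5 = 22/5 = 4.4
  mean(B) = (5 + 5 + 2 + 8 + 7) / 5 = 27/5 = 5.4

Step 2 — sample covariance S[i,j] = (1/(n-1)) · Σ_k (x_{k,i} - mean_i) · (x_{k,j} - mean_j), with n-1 = 4.
  S[A,A] = ((0.6)·(0.6) + (-2.4)·(-2.4) + (-1.4)·(-1.4) + (-0.4)·(-0.4) + (3.6)·(3.6)) / 4 = 21.2/4 = 5.3
  S[A,B] = ((0.6)·(-0.4) + (-2.4)·(-0.4) + (-1.4)·(-3.4) + (-0.4)·(2.6) + (3.6)·(1.6)) / 4 = 10.2/4 = 2.55
  S[B,B] = ((-0.4)·(-0.4) + (-0.4)·(-0.4) + (-3.4)·(-3.4) + (2.6)·(2.6) + (1.6)·(1.6)) / 4 = 21.2/4 = 5.3

S is symmetric (S[j,i] = S[i,j]). Assembling:

S = [[5.3, 2.55],
 [2.55, 5.3]]


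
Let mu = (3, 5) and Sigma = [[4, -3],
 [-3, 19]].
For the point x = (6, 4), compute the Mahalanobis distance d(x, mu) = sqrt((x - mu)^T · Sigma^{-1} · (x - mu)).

Step 1 — centre the observation: (x - mu) = (3, -1).

Step 2 — invert Sigma. det(Sigma) = 4·19 - (-3)² = 67.
  Sigma^{-1} = (1/det) · [[d, -b], [-b, a]] = [[0.2836, 0.0448],
 [0.0448, 0.0597]].

Step 3 — form the quadratic (x - mu)^T · Sigma^{-1} · (x - mu):
  Sigma^{-1} · (x - mu) = (0.806, 0.0746).
  (x - mu)^T · [Sigma^{-1} · (x - mu)] = (3)·(0.806) + (-1)·(0.0746) = 2.3433.

Step 4 — take square root: d = √(2.3433) ≈ 1.5308.

d(x, mu) = √(2.3433) ≈ 1.5308


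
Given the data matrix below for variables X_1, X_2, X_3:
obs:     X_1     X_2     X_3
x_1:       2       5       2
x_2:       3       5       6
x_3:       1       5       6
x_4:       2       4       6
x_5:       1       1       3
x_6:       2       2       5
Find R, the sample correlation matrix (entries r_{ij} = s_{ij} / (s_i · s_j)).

Step 1 — column means:
  mean(X_1) = (2 + 3 + 1 + 2 + 1 + 2) / 6 = 11/6 = 1.8333
  mean(X_2) = (5 + 5 + 5 + 4 + 1 + 2) / 6 = 22/6 = 3.6667
  mean(X_3) = (2 + 6 + 6 + 6 + 3 + 5) / 6 = 28/6 = 4.6667

Step 2 — sample variances and covariances s[i,j] = (1/(n-1)) · Σ_k (x_{k,i} - mean_i) · (x_{k,j} - mean_j), with n-1 = 5:
  s[X_1,X_1] = ((0.1667)·(0.1667) + (1.1667)·(1.1667) + (-0.8333)·(-0.8333) + (0.1667)·(0.1667) + (-0.8333)·(-0.8333) + (0.1667)·(0.1667)) / 5 = 2.8333/5 = 0.5667
  s[X_1,X_2] = ((0.1667)·(1.3333) + (1.1667)·(1.3333) + (-0.8333)·(1.3333) + (0.1667)·(0.3333) + (-0.8333)·(-2.6667) + (0.1667)·(-1.6667)) / 5 = 2.6667/5 = 0.5333
  s[X_1,X_3] = ((0.1667)·(-2.6667) + (1.1667)·(1.3333) + (-0.8333)·(1.3333) + (0.1667)·(1.3333) + (-0.8333)·(-1.6667) + (0.1667)·(0.3333)) / 5 = 1.6667/5 = 0.3333
  s[X_2,X_2] = ((1.3333)·(1.3333) + (1.3333)·(1.3333) + (1.3333)·(1.3333) + (0.3333)·(0.3333) + (-2.6667)·(-2.6667) + (-1.6667)·(-1.6667)) / 5 = 15.3333/5 = 3.0667
  s[X_2,X_3] = ((1.3333)·(-2.6667) + (1.3333)·(1.3333) + (1.3333)·(1.3333) + (0.3333)·(1.3333) + (-2.6667)·(-1.6667) + (-1.6667)·(0.3333)) / 5 = 4.3333/5 = 0.8667
  s[X_3,X_3] = ((-2.6667)·(-2.6667) + (1.3333)·(1.3333) + (1.3333)·(1.3333) + (1.3333)·(1.3333) + (-1.6667)·(-1.6667) + (0.3333)·(0.3333)) / 5 = 15.3333/5 = 3.0667
  Sample standard deviations s_i = √(s[i,i]):
  s(X_1) = √(0.5667) = 0.7528
  s(X_2) = √(3.0667) = 1.7512
  s(X_3) = √(3.0667) = 1.7512

Step 3 — r_{ij} = s_{ij} / (s_i · s_j):
  r[X_1,X_1] = 1 (diagonal).
  r[X_1,X_2] = 0.5333 / (0.7528 · 1.7512) = 0.5333 / 1.3182 = 0.4046
  r[X_1,X_3] = 0.3333 / (0.7528 · 1.7512) = 0.3333 / 1.3182 = 0.2529
  r[X_2,X_2] = 1 (diagonal).
  r[X_2,X_3] = 0.8667 / (1.7512 · 1.7512) = 0.8667 / 3.0667 = 0.2826
  r[X_3,X_3] = 1 (diagonal).

R is symmetric with unit diagonal. Assembling:

R = [[1, 0.4046, 0.2529],
 [0.4046, 1, 0.2826],
 [0.2529, 0.2826, 1]]


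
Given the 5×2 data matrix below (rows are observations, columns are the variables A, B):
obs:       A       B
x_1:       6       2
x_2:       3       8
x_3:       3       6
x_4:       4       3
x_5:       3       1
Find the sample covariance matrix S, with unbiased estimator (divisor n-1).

Step 1 — column means:
  mean(A) = (6 + 3 + 3 + 4 + 3) / 5 = 19/5 = 3.8
  mean(B) = (2 + 8 + 6 + 3 + 1) / 5 = 20/5 = 4

Step 2 — sample covariance S[i,j] = (1/(n-1)) · Σ_k (x_{k,i} - mean_i) · (x_{k,j} - mean_j), with n-1 = 4.
  S[A,A] = ((2.2)·(2.2) + (-0.8)·(-0.8) + (-0.8)·(-0.8) + (0.2)·(0.2) + (-0.8)·(-0.8)) / 4 = 6.8/4 = 1.7
  S[A,B] = ((2.2)·(-2) + (-0.8)·(4) + (-0.8)·(2) + (0.2)·(-1) + (-0.8)·(-3)) / 4 = -7/4 = -1.75
  S[B,B] = ((-2)·(-2) + (4)·(4) + (2)·(2) + (-1)·(-1) + (-3)·(-3)) / 4 = 34/4 = 8.5

S is symmetric (S[j,i] = S[i,j]). Assembling:

S = [[1.7, -1.75],
 [-1.75, 8.5]]


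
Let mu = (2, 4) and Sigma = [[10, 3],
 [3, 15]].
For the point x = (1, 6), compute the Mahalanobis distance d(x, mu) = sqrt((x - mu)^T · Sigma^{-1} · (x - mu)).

Step 1 — centre the observation: (x - mu) = (-1, 2).

Step 2 — invert Sigma. det(Sigma) = 10·15 - (3)² = 141.
  Sigma^{-1} = (1/det) · [[d, -b], [-b, a]] = [[0.1064, -0.0213],
 [-0.0213, 0.0709]].

Step 3 — form the quadratic (x - mu)^T · Sigma^{-1} · (x - mu):
  Sigma^{-1} · (x - mu) = (-0.1489, 0.1631).
  (x - mu)^T · [Sigma^{-1} · (x - mu)] = (-1)·(-0.1489) + (2)·(0.1631) = 0.4752.

Step 4 — take square root: d = √(0.4752) ≈ 0.6893.

d(x, mu) = √(0.4752) ≈ 0.6893


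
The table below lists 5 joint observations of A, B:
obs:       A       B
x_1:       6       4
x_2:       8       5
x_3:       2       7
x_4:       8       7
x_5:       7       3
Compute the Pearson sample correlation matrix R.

Step 1 — column means:
  mean(A) = (6 + 8 + 2 + 8 + 7) / 5 = 31/5 = 6.2
  mean(B) = (4 + 5 + 7 + 7 + 3) / 5 = 26/5 = 5.2

Step 2 — sample variances and covariances s[i,j] = (1/(n-1)) · Σ_k (x_{k,i} - mean_i) · (x_{k,j} - mean_j), with n-1 = 4:
  s[A,A] = ((-0.2)·(-0.2) + (1.8)·(1.8) + (-4.2)·(-4.2) + (1.8)·(1.8) + (0.8)·(0.8)) / 4 = 24.8/4 = 6.2
  s[A,B] = ((-0.2)·(-1.2) + (1.8)·(-0.2) + (-4.2)·(1.8) + (1.8)·(1.8) + (0.8)·(-2.2)) / 4 = -6.2/4 = -1.55
  s[B,B] = ((-1.2)·(-1.2) + (-0.2)·(-0.2) + (1.8)·(1.8) + (1.8)·(1.8) + (-2.2)·(-2.2)) / 4 = 12.8/4 = 3.2
  Sample standard deviations s_i = √(s[i,i]):
  s(A) = √(6.2) = 2.49
  s(B) = √(3.2) = 1.7889

Step 3 — r_{ij} = s_{ij} / (s_i · s_j):
  r[A,A] = 1 (diagonal).
  r[A,B] = -1.55 / (2.49 · 1.7889) = -1.55 / 4.4542 = -0.348
  r[B,B] = 1 (diagonal).

R is symmetric with unit diagonal. Assembling:

R = [[1, -0.348],
 [-0.348, 1]]


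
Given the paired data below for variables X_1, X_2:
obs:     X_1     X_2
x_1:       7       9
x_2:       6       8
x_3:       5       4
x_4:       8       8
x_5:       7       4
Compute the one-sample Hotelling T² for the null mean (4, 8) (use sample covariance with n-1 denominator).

Step 1 — sample mean vector:
  mean(X_1) = (7 + 6 + 5 + 8 + 7) / 5 = 33/5 = 6.6
  mean(X_2) = (9 + 8 + 4 + 8 + 4) / 5 = 33/5 = 6.6
  x̄ = (6.6, 6.6),  deviation x̄ - mu_0 = (6.6, 6.6) - (4, 8) = (2.6, -1.4).

Step 2 — sample covariance matrix, S[i,j] = (1/(n-1)) · Σ_k (x_{k,i} - mean_i) · (x_{k,j} - mean_j), divisor n-1 = 4:
  S[X_1,X_1] = ((0.4)·(0.4) + (-0.6)·(-0.6) + (-1.6)·(-1.6) + (1.4)·(1.4) + (0.4)·(0.4)) / 4 = 5.2/4 = 1.3
  S[X_1,X_2] = ((0.4)·(2.4) + (-0.6)·(1.4) + (-1.6)·(-2.6) + (1.4)·(1.4) + (0.4)·(-2.6)) / 4 = 5.2/4 = 1.3
  S[X_2,X_2] = ((2.4)·(2.4) + (1.4)·(1.4) + (-2.6)·(-2.6) + (1.4)·(1.4) + (-2.6)·(-2.6)) / 4 = 23.2/4 = 5.8
  S = [[1.3, 1.3],
 [1.3, 5.8]].

Step 3 — invert S. det(S) = 1.3·5.8 - (1.3)² = 5.85.
  S^{-1} = (1/det) · [[d, -b], [-b, a]] = [[0.9915, -0.2222],
 [-0.2222, 0.2222]].

Step 4 — quadratic form (x̄ - mu_0)^T · S^{-1} · (x̄ - mu_0):
  S^{-1} · (x̄ - mu_0) = (2.8889, -0.8889),
  (x̄ - mu_0)^T · [...] = (2.6)·(2.8889) + (-1.4)·(-0.8889) = 8.7556.

Step 5 — scale by n: T² = 5 · 8.7556 = 43.7778.

T² ≈ 43.7778


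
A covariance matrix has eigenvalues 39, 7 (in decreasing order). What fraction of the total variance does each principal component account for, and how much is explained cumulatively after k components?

Step 1 — total variance = trace(Sigma) = Σ λ_i = 39 + 7 = 46.

Step 2 — fraction explained by component i = λ_i / Σ λ:
  PC1: 39/46 = 0.8478
  PC2: 7/46 = 0.1522

Step 3 — cumulative fraction after k components = (λ_1 + ... + λ_k) / Σ λ:
  k = 1: 39/46 = 0.8478
  k = 2: (39 + 7)/46 = 46/46 = 1

Summary (fraction, with percent):

explained: PC1 0.8478 (84.78%), PC2 0.1522 (15.22%);  cumulative: 0.8478, 1


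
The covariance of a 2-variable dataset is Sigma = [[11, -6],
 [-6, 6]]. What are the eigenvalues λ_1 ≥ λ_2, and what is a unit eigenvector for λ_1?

Step 1 — characteristic polynomial of 2×2 Sigma:
  det(Sigma - λI) = λ² - trace · λ + det = 0.
  trace = 11 + 6 = 17, det = 11·6 - (-6)² = 30.
Step 2 — discriminant:
  Δ = trace² - 4·det = 289 - 120 = 169.
Step 3 — eigenvalues:
  λ = (trace ± √Δ)/2 = (17 ± 13)/2,
  λ_1 = 15,  λ_2 = 2.

Step 4 — unit eigenvector for λ_1: solve (Sigma - λ_1 I)v = 0. First row:
  (11 - 15)·v_x + (-6)·v_y = 0, i.e. (-4)·v_x + (-6)·v_y = 0,
  so v ∝ (b, λ_1 - a) = (-6, 4); multiply by -1 so the first entry is positive: u = (6, -4).
  ||u|| = √((6)² + (-4)²) = √(52) ≈ 7.2111,
  v_1 = u/||u|| ≈ (0.8321, -0.5547) (||v_1|| = 1).

λ_1 = 15,  λ_2 = 2;  v_1 ≈ (0.8321, -0.5547)


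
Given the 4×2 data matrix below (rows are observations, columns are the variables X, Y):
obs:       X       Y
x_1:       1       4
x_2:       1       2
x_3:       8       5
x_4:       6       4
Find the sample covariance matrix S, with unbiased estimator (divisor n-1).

Step 1 — column means:
  mean(X) = (1 + 1 + 8 + 6) / 4 = 16/4 = 4
  mean(Y) = (4 + 2 + 5 + 4) / 4 = 15/4 = 3.75

Step 2 — sample covariance S[i,j] = (1/(n-1)) · Σ_k (x_{k,i} - mean_i) · (x_{k,j} - mean_j), with n-1 = 3.
  S[X,X] = ((-3)·(-3) + (-3)·(-3) + (4)·(4) + (2)·(2)) / 3 = 38/3 = 12.6667
  S[X,Y] = ((-3)·(0.25) + (-3)·(-1.75) + (4)·(1.25) + (2)·(0.25)) / 3 = 10/3 = 3.3333
  S[Y,Y] = ((0.25)·(0.25) + (-1.75)·(-1.75) + (1.25)·(1.25) + (0.25)·(0.25)) / 3 = 4.75/3 = 1.5833

S is symmetric (S[j,i] = S[i,j]). Assembling:

S = [[12.6667, 3.3333],
 [3.3333, 1.5833]]


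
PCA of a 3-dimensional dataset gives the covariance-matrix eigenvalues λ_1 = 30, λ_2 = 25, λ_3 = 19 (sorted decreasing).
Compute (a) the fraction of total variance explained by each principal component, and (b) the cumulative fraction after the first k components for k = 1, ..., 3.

Step 1 — total variance = trace(Sigma) = Σ λ_i = 30 + 25 + 19 = 74.

Step 2 — fraction explained by component i = λ_i / Σ λ:
  PC1: 30/74 = 0.4054
  PC2: 25/74 = 0.3378
  PC3: 19/74 = 0.2568

Step 3 — cumulative fraction after k components = (λ_1 + ... + λ_k) / Σ λ:
  k = 1: 30/74 = 0.4054
  k = 2: (30 + 25)/74 = 55/74 = 0.7432
  k = 3: (30 + 25 + 19)/74 = 74/74 = 1

Summary (fraction, with percent):

explained: PC1 0.4054 (40.54%), PC2 0.3378 (33.78%), PC3 0.2568 (25.68%);  cumulative: 0.4054, 0.7432, 1


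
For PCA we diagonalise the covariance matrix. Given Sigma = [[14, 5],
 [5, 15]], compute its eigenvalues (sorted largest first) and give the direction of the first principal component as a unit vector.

Step 1 — characteristic polynomial of 2×2 Sigma:
  det(Sigma - λI) = λ² - trace · λ + det = 0.
  trace = 14 + 15 = 29, det = 14·15 - (5)² = 185.
Step 2 — discriminant:
  Δ = trace² - 4·det = 841 - 740 = 101.
Step 3 — eigenvalues:
  λ = (trace ± √Δ)/2 = (29 ± 10.0499)/2,
  λ_1 = 19.5249,  λ_2 = 9.4751.

Step 4 — unit eigenvector for λ_1: solve (Sigma - λ_1 I)v = 0. First row:
  (14 - 19.5249)·v_x + (5)·v_y = 0, i.e. (-5.5249)·v_x + (5)·v_y = 0,
  so v ∝ (b, λ_1 - a) = (5, 5.5249) = u.
  ||u|| = √((5)² + (5.5249)²) = √(55.5249) ≈ 7.4515,
  v_1 = u/||u|| ≈ (0.671, 0.7415) (||v_1|| = 1).

λ_1 = 19.5249,  λ_2 = 9.4751;  v_1 ≈ (0.671, 0.7415)


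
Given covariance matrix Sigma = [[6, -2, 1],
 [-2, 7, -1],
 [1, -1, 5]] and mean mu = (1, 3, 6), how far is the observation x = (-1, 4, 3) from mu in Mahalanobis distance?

Step 1 — centre the observation: (x - mu) = (-2, 1, -3).

Step 2 — invert Sigma (cofactor / det for 3×3, or solve directly):
  Sigma^{-1} = [[0.1878, 0.0497, -0.0276],
 [0.0497, 0.1602, 0.0221],
 [-0.0276, 0.0221, 0.2099]].

Step 3 — form the quadratic (x - mu)^T · Sigma^{-1} · (x - mu):
  Sigma^{-1} · (x - mu) = (-0.2431, -0.0055, -0.5525).
  (x - mu)^T · [Sigma^{-1} · (x - mu)] = (-2)·(-0.2431) + (1)·(-0.0055) + (-3)·(-0.5525) = 2.1381.

Step 4 — take square root: d = √(2.1381) ≈ 1.4622.

d(x, mu) = √(2.1381) ≈ 1.4622


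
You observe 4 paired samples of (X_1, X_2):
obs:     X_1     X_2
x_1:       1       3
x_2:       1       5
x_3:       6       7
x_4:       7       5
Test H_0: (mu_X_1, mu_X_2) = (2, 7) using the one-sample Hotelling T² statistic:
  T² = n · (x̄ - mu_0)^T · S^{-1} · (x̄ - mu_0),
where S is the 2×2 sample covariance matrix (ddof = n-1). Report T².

Step 1 — sample mean vector:
  mean(X_1) = (1 + 1 + 6 + 7) / 4 = 15/4 = 3.75
  mean(X_2) = (3 + 5 + 7 + 5) / 4 = 20/4 = 5
  x̄ = (3.75, 5),  deviation x̄ - mu_0 = (3.75, 5) - (2, 7) = (1.75, -2).

Step 2 — sample covariance matrix, S[i,j] = (1/(n-1)) · Σ_k (x_{k,i} - mean_i) · (x_{k,j} - mean_j), divisor n-1 = 3:
  S[X_1,X_1] = ((-2.75)·(-2.75) + (-2.75)·(-2.75) + (2.25)·(2.25) + (3.25)·(3.25)) / 3 = 30.75/3 = 10.25
  S[X_1,X_2] = ((-2.75)·(-2) + (-2.75)·(0) + (2.25)·(2) + (3.25)·(0)) / 3 = 10/3 = 3.3333
  S[X_2,X_2] = ((-2)·(-2) + (0)·(0) + (2)·(2) + (0)·(0)) / 3 = 8/3 = 2.6667
  S = [[10.25, 3.3333],
 [3.3333, 2.6667]].

Step 3 — invert S. det(S) = 10.25·2.6667 - (3.3333)² = 16.2222.
  S^{-1} = (1/det) · [[d, -b], [-b, a]] = [[0.1644, -0.2055],
 [-0.2055, 0.6318]].

Step 4 — quadratic form (x̄ - mu_0)^T · S^{-1} · (x̄ - mu_0):
  S^{-1} · (x̄ - mu_0) = (0.6986, -1.6233),
  (x̄ - mu_0)^T · [...] = (1.75)·(0.6986) + (-2)·(-1.6233) = 4.4692.

Step 5 — scale by n: T² = 4 · 4.4692 = 17.8767.

T² ≈ 17.8767


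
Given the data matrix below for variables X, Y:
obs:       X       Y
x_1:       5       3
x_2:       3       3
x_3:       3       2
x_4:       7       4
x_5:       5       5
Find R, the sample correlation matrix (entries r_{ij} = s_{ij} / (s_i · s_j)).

Step 1 — column means:
  mean(X) = (5 + 3 + 3 + 7 + 5) / 5 = 23/5 = 4.6
  mean(Y) = (3 + 3 + 2 + 4 + 5) / 5 = 17/5 = 3.4

Step 2 — sample variances and covariances s[i,j] = (1/(n-1)) · Σ_k (x_{k,i} - mean_i) · (x_{k,j} - mean_j), with n-1 = 4:
  s[X,X] = ((0.4)·(0.4) + (-1.6)·(-1.6) + (-1.6)·(-1.6) + (2.4)·(2.4) + (0.4)·(0.4)) / 4 = 11.2/4 = 2.8
  s[X,Y] = ((0.4)·(-0.4) + (-1.6)·(-0.4) + (-1.6)·(-1.4) + (2.4)·(0.6) + (0.4)·(1.6)) / 4 = 4.8/4 = 1.2
  s[Y,Y] = ((-0.4)·(-0.4) + (-0.4)·(-0.4) + (-1.4)·(-1.4) + (0.6)·(0.6) + (1.6)·(1.6)) / 4 = 5.2/4 = 1.3
  Sample standard deviations s_i = √(s[i,i]):
  s(X) = √(2.8) = 1.6733
  s(Y) = √(1.3) = 1.1402

Step 3 — r_{ij} = s_{ij} / (s_i · s_j):
  r[X,X] = 1 (diagonal).
  r[X,Y] = 1.2 / (1.6733 · 1.1402) = 1.2 / 1.9079 = 0.629
  r[Y,Y] = 1 (diagonal).

R is symmetric with unit diagonal. Assembling:

R = [[1, 0.629],
 [0.629, 1]]


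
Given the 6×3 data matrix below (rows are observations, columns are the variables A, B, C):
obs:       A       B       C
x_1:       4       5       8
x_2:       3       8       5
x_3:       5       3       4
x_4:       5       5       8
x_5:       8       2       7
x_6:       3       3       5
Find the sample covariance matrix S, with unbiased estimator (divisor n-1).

Step 1 — column means:
  mean(A) = (4 + 3 + 5 + 5 + 8 + 3) / 6 = 28/6 = 4.6667
  mean(B) = (5 + 8 + 3 + 5 + 2 + 3) / 6 = 26/6 = 4.3333
  mean(C) = (8 + 5 + 4 + 8 + 7 + 5) / 6 = 37/6 = 6.1667

Step 2 — sample covariance S[i,j] = (1/(n-1)) · Σ_k (x_{k,i} - mean_i) · (x_{k,j} - mean_j), with n-1 = 5.
  S[A,A] = ((-0.6667)·(-0.6667) + (-1.6667)·(-1.6667) + (0.3333)·(0.3333) + (0.3333)·(0.3333) + (3.3333)·(3.3333) + (-1.6667)·(-1.6667)) / 5 = 17.3333/5 = 3.4667
  S[A,B] = ((-0.6667)·(0.6667) + (-1.6667)·(3.6667) + (0.3333)·(-1.3333) + (0.3333)·(0.6667) + (3.3333)·(-2.3333) + (-1.6667)·(-1.3333)) / 5 = -12.3333/5 = -2.4667
  S[A,C] = ((-0.6667)·(1.8333) + (-1.6667)·(-1.1667) + (0.3333)·(-2.1667) + (0.3333)·(1.8333) + (3.3333)·(0.8333) + (-1.6667)·(-1.1667)) / 5 = 5.3333/5 = 1.0667
  S[B,B] = ((0.6667)·(0.6667) + (3.6667)·(3.6667) + (-1.3333)·(-1.3333) + (0.6667)·(0.6667) + (-2.3333)·(-2.3333) + (-1.3333)·(-1.3333)) / 5 = 23.3333/5 = 4.6667
  S[B,C] = ((0.6667)·(1.8333) + (3.6667)·(-1.1667) + (-1.3333)·(-2.1667) + (0.6667)·(1.8333) + (-2.3333)·(0.8333) + (-1.3333)·(-1.1667)) / 5 = 0.6667/5 = 0.1333
  S[C,C] = ((1.8333)·(1.8333) + (-1.1667)·(-1.1667) + (-2.1667)·(-2.1667) + (1.8333)·(1.8333) + (0.8333)·(0.8333) + (-1.1667)·(-1.1667)) / 5 = 14.8333/5 = 2.9667

S is symmetric (S[j,i] = S[i,j]). Assembling:

S = [[3.4667, -2.4667, 1.0667],
 [-2.4667, 4.6667, 0.1333],
 [1.0667, 0.1333, 2.9667]]


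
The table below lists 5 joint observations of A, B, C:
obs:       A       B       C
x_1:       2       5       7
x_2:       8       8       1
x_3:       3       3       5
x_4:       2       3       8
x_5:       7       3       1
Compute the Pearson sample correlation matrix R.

Step 1 — column means:
  mean(A) = (2 + 8 + 3 + 2 + 7) / 5 = 22/5 = 4.4
  mean(B) = (5 + 8 + 3 + 3 + 3) / 5 = 22/5 = 4.4
  mean(C) = (7 + 1 + 5 + 8 + 1) / 5 = 22/5 = 4.4

Step 2 — sample variances and covariances s[i,j] = (1/(n-1)) · Σ_k (x_{k,i} - mean_i) · (x_{k,j} - mean_j), with n-1 = 4:
  s[A,A] = ((-2.4)·(-2.4) + (3.6)·(3.6) + (-1.4)·(-1.4) + (-2.4)·(-2.4) + (2.6)·(2.6)) / 4 = 33.2/4 = 8.3
  s[A,B] = ((-2.4)·(0.6) + (3.6)·(3.6) + (-1.4)·(-1.4) + (-2.4)·(-1.4) + (2.6)·(-1.4)) / 4 = 13.2/4 = 3.3
  s[A,C] = ((-2.4)·(2.6) + (3.6)·(-3.4) + (-1.4)·(0.6) + (-2.4)·(3.6) + (2.6)·(-3.4)) / 4 = -36.8/4 = -9.2
  s[B,B] = ((0.6)·(0.6) + (3.6)·(3.6) + (-1.4)·(-1.4) + (-1.4)·(-1.4) + (-1.4)·(-1.4)) / 4 = 19.2/4 = 4.8
  s[B,C] = ((0.6)·(2.6) + (3.6)·(-3.4) + (-1.4)·(0.6) + (-1.4)·(3.6) + (-1.4)·(-3.4)) / 4 = -11.8/4 = -2.95
  s[C,C] = ((2.6)·(2.6) + (-3.4)·(-3.4) + (0.6)·(0.6) + (3.6)·(3.6) + (-3.4)·(-3.4)) / 4 = 43.2/4 = 10.8
  Sample standard deviations s_i = √(s[i,i]):
  s(A) = √(8.3) = 2.881
  s(B) = √(4.8) = 2.1909
  s(C) = √(10.8) = 3.2863

Step 3 — r_{ij} = s_{ij} / (s_i · s_j):
  r[A,A] = 1 (diagonal).
  r[A,B] = 3.3 / (2.881 · 2.1909) = 3.3 / 6.3119 = 0.5228
  r[A,C] = -9.2 / (2.881 · 3.2863) = -9.2 / 9.4678 = -0.9717
  r[B,B] = 1 (diagonal).
  r[B,C] = -2.95 / (2.1909 · 3.2863) = -2.95 / 7.2 = -0.4097
  r[C,C] = 1 (diagonal).

R is symmetric with unit diagonal. Assembling:

R = [[1, 0.5228, -0.9717],
 [0.5228, 1, -0.4097],
 [-0.9717, -0.4097, 1]]


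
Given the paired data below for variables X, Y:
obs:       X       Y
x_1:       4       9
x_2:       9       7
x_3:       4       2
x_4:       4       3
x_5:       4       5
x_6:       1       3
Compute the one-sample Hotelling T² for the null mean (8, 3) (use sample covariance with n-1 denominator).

Step 1 — sample mean vector:
  mean(X) = (4 + 9 + 4 + 4 + 4 + 1) / 6 = 26/6 = 4.3333
  mean(Y) = (9 + 7 + 2 + 3 + 5 + 3) / 6 = 29/6 = 4.8333
  x̄ = (4.3333, 4.8333),  deviation x̄ - mu_0 = (4.3333, 4.8333) - (8, 3) = (-3.6667, 1.8333).

Step 2 — sample covariance matrix, S[i,j] = (1/(n-1)) · Σ_k (x_{k,i} - mean_i) · (x_{k,j} - mean_j), divisor n-1 = 5:
  S[X,X] = ((-0.3333)·(-0.3333) + (4.6667)·(4.6667) + (-0.3333)·(-0.3333) + (-0.3333)·(-0.3333) + (-0.3333)·(-0.3333) + (-3.3333)·(-3.3333)) / 5 = 33.3333/5 = 6.6667
  S[X,Y] = ((-0.3333)·(4.1667) + (4.6667)·(2.1667) + (-0.3333)·(-2.8333) + (-0.3333)·(-1.8333) + (-0.3333)·(0.1667) + (-3.3333)·(-1.8333)) / 5 = 16.3333/5 = 3.2667
  S[Y,Y] = ((4.1667)·(4.1667) + (2.1667)·(2.1667) + (-2.8333)·(-2.8333) + (-1.8333)·(-1.8333) + (0.1667)·(0.1667) + (-1.8333)·(-1.8333)) / 5 = 36.8333/5 = 7.3667
  S = [[6.6667, 3.2667],
 [3.2667, 7.3667]].

Step 3 — invert S. det(S) = 6.6667·7.3667 - (3.2667)² = 38.44.
  S^{-1} = (1/det) · [[d, -b], [-b, a]] = [[0.1916, -0.085],
 [-0.085, 0.1734]].

Step 4 — quadratic form (x̄ - mu_0)^T · S^{-1} · (x̄ - mu_0):
  S^{-1} · (x̄ - mu_0) = (-0.8585, 0.6296),
  (x̄ - mu_0)^T · [...] = (-3.6667)·(-0.8585) + (1.8333)·(0.6296) = 4.3019.

Step 5 — scale by n: T² = 6 · 4.3019 = 25.8117.

T² ≈ 25.8117


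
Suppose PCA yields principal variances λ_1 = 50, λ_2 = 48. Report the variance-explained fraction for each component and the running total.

Step 1 — total variance = trace(Sigma) = Σ λ_i = 50 + 48 = 98.

Step 2 — fraction explained by component i = λ_i / Σ λ:
  PC1: 50/98 = 0.5102
  PC2: 48/98 = 0.4898

Step 3 — cumulative fraction after k components = (λ_1 + ... + λ_k) / Σ λ:
  k = 1: 50/98 = 0.5102
  k = 2: (50 + 48)/98 = 98/98 = 1

Summary (fraction, with percent):

explained: PC1 0.5102 (51.02%), PC2 0.4898 (48.98%);  cumulative: 0.5102, 1


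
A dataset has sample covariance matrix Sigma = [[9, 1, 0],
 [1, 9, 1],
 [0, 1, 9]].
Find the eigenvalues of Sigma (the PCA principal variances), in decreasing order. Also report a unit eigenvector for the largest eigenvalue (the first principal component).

Step 1 — characteristic polynomial p(λ) = det(λI - Sigma) = λ³ - tr·λ² + c_1·λ - det, where tr = trace, c_1 = sum of the principal 2×2 minors, det = det(Sigma):
  tr = 9 + 9 + 9 = 27,
  c_1 = (9·9 - (1)²) + (9·9 - (0)²) + (9·9 - (1)²) = 80 + 81 + 80 = 241,
  det = 9·(9·9 - (1)²) - (1)·((1)·9 - (1)·(0)) + (0)·((1)·(1) - 9·(0)) = 9·(80) - (1)·(9) + (0)·(1) = 711.
  So p(λ) = λ³ - 27λ² + 241λ - 711.
Step 2 — look for an integer root (rational root theorem: any rational root is an integer divisor of 711). Testing λ = 9:
  p(9) = 729 - 2187 + 2169 - 711 = 0  ✓
  Dividing out (λ - 9): p(λ) = (λ - 9)(λ² - 18λ + 79).
Step 3 — remaining eigenvalues from the quadratic λ² - 18λ + 79 = 0:
  Δ = 18² - 4·79 = 324 - 316 = 8,  λ = (18 ± √8)/2 = (18 ± 2.8284)/2 ≈ 10.4142 or 7.5858.
  Sorted: λ_1 = 10.4142,  λ_2 = 9,  λ_3 = 7.5858  (check: sum = 27 = tr ✓).

Step 4 — unit eigenvector for λ_1 ≈ 10.4142: v spans the null space of (Sigma - λ_1 I), whose rows are
  r_1 = (-1.4142, 1, 0),  r_2 = (1, -1.4142, 1),  r_3 = (0, 1, -1.4142).
  v is orthogonal to every row, so take v ∝ r_1 × r_2 = ((1)·(1) - (0)·(-1.4142), (0)·(1) - (-1.4142)·(1), (-1.4142)·(-1.4142) - (1)·(1)) ≈ (1, 1.4142, 1).
  Let u = (1, 1.4142, 1).
  ||u|| = √((1)² + (1.4142)² + (1)²) = √(4) ≈ 2,  v_1 = u/||u|| ≈ (0.5, 0.7071, 0.5) (||v_1|| = 1).

λ_1 = 10.4142,  λ_2 = 9,  λ_3 = 7.5858;  v_1 ≈ (0.5, 0.7071, 0.5)


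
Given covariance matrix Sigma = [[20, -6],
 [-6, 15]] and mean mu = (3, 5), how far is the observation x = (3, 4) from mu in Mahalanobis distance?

Step 1 — centre the observation: (x - mu) = (0, -1).

Step 2 — invert Sigma. det(Sigma) = 20·15 - (-6)² = 264.
  Sigma^{-1} = (1/det) · [[d, -b], [-b, a]] = [[0.0568, 0.0227],
 [0.0227, 0.0758]].

Step 3 — form the quadratic (x - mu)^T · Sigma^{-1} · (x - mu):
  Sigma^{-1} · (x - mu) = (-0.0227, -0.0758).
  (x - mu)^T · [Sigma^{-1} · (x - mu)] = (0)·(-0.0227) + (-1)·(-0.0758) = 0.0758.

Step 4 — take square root: d = √(0.0758) ≈ 0.2752.

d(x, mu) = √(0.0758) ≈ 0.2752


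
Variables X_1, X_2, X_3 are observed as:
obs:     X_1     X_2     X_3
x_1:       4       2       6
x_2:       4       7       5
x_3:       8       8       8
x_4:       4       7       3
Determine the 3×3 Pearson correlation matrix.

Step 1 — column means:
  mean(X_1) = (4 + 4 + 8 + 4) / 4 = 20/4 = 5
  mean(X_2) = (2 + 7 + 8 + 7) / 4 = 24/4 = 6
  mean(X_3) = (6 + 5 + 8 + 3) / 4 = 22/4 = 5.5

Step 2 — sample variances and covariances s[i,j] = (1/(n-1)) · Σ_k (x_{k,i} - mean_i) · (x_{k,j} - mean_j), with n-1 = 3:
  s[X_1,X_1] = ((-1)·(-1) + (-1)·(-1) + (3)·(3) + (-1)·(-1)) / 3 = 12/3 = 4
  s[X_1,X_2] = ((-1)·(-4) + (-1)·(1) + (3)·(2) + (-1)·(1)) / 3 = 8/3 = 2.6667
  s[X_1,X_3] = ((-1)·(0.5) + (-1)·(-0.5) + (3)·(2.5) + (-1)·(-2.5)) / 3 = 10/3 = 3.3333
  s[X_2,X_2] = ((-4)·(-4) + (1)·(1) + (2)·(2) + (1)·(1)) / 3 = 22/3 = 7.3333
  s[X_2,X_3] = ((-4)·(0.5) + (1)·(-0.5) + (2)·(2.5) + (1)·(-2.5)) / 3 = 0/3 = 0
  s[X_3,X_3] = ((0.5)·(0.5) + (-0.5)·(-0.5) + (2.5)·(2.5) + (-2.5)·(-2.5)) / 3 = 13/3 = 4.3333
  Sample standard deviations s_i = √(s[i,i]):
  s(X_1) = √(4) = 2
  s(X_2) = √(7.3333) = 2.708
  s(X_3) = √(4.3333) = 2.0817

Step 3 — r_{ij} = s_{ij} / (s_i · s_j):
  r[X_1,X_1] = 1 (diagonal).
  r[X_1,X_2] = 2.6667 / (2 · 2.708) = 2.6667 / 5.416 = 0.4924
  r[X_1,X_3] = 3.3333 / (2 · 2.0817) = 3.3333 / 4.1633 = 0.8006
  r[X_2,X_2] = 1 (diagonal).
  r[X_2,X_3] = 0 / (2.708 · 2.0817) = 0 / 5.6372 = 0
  r[X_3,X_3] = 1 (diagonal).

R is symmetric with unit diagonal. Assembling:

R = [[1, 0.4924, 0.8006],
 [0.4924, 1, 0],
 [0.8006, 0, 1]]


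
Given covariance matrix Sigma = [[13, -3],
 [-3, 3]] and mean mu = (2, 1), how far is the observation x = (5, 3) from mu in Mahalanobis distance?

Step 1 — centre the observation: (x - mu) = (3, 2).

Step 2 — invert Sigma. det(Sigma) = 13·3 - (-3)² = 30.
  Sigma^{-1} = (1/det) · [[d, -b], [-b, a]] = [[0.1, 0.1],
 [0.1, 0.4333]].

Step 3 — form the quadratic (x - mu)^T · Sigma^{-1} · (x - mu):
  Sigma^{-1} · (x - mu) = (0.5, 1.1667).
  (x - mu)^T · [Sigma^{-1} · (x - mu)] = (3)·(0.5) + (2)·(1.1667) = 3.8333.

Step 4 — take square root: d = √(3.8333) ≈ 1.9579.

d(x, mu) = √(3.8333) ≈ 1.9579


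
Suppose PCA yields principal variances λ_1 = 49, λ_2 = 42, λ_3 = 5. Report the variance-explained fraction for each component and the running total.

Step 1 — total variance = trace(Sigma) = Σ λ_i = 49 + 42 + 5 = 96.

Step 2 — fraction explained by component i = λ_i / Σ λ:
  PC1: 49/96 = 0.5104
  PC2: 42/96 = 0.4375
  PC3: 5/96 = 0.0521

Step 3 — cumulative fraction after k components = (λ_1 + ... + λ_k) / Σ λ:
  k = 1: 49/96 = 0.5104
  k = 2: (49 + 42)/96 = 91/96 = 0.9479
  k = 3: (49 + 42 + 5)/96 = 96/96 = 1

Summary (fraction, with percent):

explained: PC1 0.5104 (51.04%), PC2 0.4375 (43.75%), PC3 0.0521 (5.21%);  cumulative: 0.5104, 0.9479, 1


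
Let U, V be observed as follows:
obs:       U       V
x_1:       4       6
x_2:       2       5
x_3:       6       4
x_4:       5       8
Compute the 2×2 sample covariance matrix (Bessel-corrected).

Step 1 — column means:
  mean(U) = (4 + 2 + 6 + 5) / 4 = 17/4 = 4.25
  mean(V) = (6 + 5 + 4 + 8) / 4 = 23/4 = 5.75

Step 2 — sample covariance S[i,j] = (1/(n-1)) · Σ_k (x_{k,i} - mean_i) · (x_{k,j} - mean_j), with n-1 = 3.
  S[U,U] = ((-0.25)·(-0.25) + (-2.25)·(-2.25) + (1.75)·(1.75) + (0.75)·(0.75)) / 3 = 8.75/3 = 2.9167
  S[U,V] = ((-0.25)·(0.25) + (-2.25)·(-0.75) + (1.75)·(-1.75) + (0.75)·(2.25)) / 3 = 0.25/3 = 0.0833
  S[V,V] = ((0.25)·(0.25) + (-0.75)·(-0.75) + (-1.75)·(-1.75) + (2.25)·(2.25)) / 3 = 8.75/3 = 2.9167

S is symmetric (S[j,i] = S[i,j]). Assembling:

S = [[2.9167, 0.0833],
 [0.0833, 2.9167]]


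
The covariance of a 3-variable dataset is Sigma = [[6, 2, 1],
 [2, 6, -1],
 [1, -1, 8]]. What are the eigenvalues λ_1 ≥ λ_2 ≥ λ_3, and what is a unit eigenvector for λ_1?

Step 1 — characteristic polynomial p(λ) = det(λI - Sigma) = λ³ - tr·λ² + c_1·λ - det, where tr = trace, c_1 = sum of the principal 2×2 minors, det = det(Sigma):
  tr = 6 + 6 + 8 = 20,
  c_1 = (6·6 - (2)²) + (6·8 - (1)²) + (6·8 - (-1)²) = 32 + 47 + 47 = 126,
  det = 6·(6·8 - (-1)²) - (2)·((2)·8 - (-1)·(1)) + (1)·((2)·(-1) - 6·(1)) = 6·(47) - (2)·(17) + (1)·(-8) = 240.
  So p(λ) = λ³ - 20λ² + 126λ - 240.
Step 2 — look for an integer root (rational root theorem: any rational root is an integer divisor of 240). Testing λ = 8:
  p(8) = 512 - 1280 + 1008 - 240 = 0  ✓
  Dividing out (λ - 8): p(λ) = (λ - 8)(λ² - 12λ + 30).
Step 3 — remaining eigenvalues from the quadratic λ² - 12λ + 30 = 0:
  Δ = 12² - 4·30 = 144 - 120 = 24,  λ = (12 ± √24)/2 = (12 ± 4.899)/2 ≈ 8.4495 or 3.5505.
  Sorted: λ_1 = 8.4495,  λ_2 = 8,  λ_3 = 3.5505  (check: sum = 20 = tr ✓).

Step 4 — unit eigenvector for λ_1 ≈ 8.4495: v spans the null space of (Sigma - λ_1 I), whose rows are
  r_1 = (-2.4495, 2, 1),  r_2 = (2, -2.4495, -1),  r_3 = (1, -1, -0.4495).
  v is orthogonal to every row, so take v ∝ r_1 × r_2 = ((2)·(-1) - (1)·(-2.4495), (1)·(2) - (-2.4495)·(-1), (-2.4495)·(-2.4495) - (2)·(2)) ≈ (0.4495, -0.4495, 2).
  Let u = (0.4495, -0.4495, 2).
  ||u|| = √((0.4495)² + (-0.4495)² + (2)²) = √(4.4041) ≈ 2.0986,  v_1 = u/||u|| ≈ (0.2142, -0.2142, 0.953) (||v_1|| = 1).

λ_1 = 8.4495,  λ_2 = 8,  λ_3 = 3.5505;  v_1 ≈ (0.2142, -0.2142, 0.953)


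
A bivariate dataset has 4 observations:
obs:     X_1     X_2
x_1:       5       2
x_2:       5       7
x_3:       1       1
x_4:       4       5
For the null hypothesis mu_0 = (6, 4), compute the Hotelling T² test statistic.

Step 1 — sample mean vector:
  mean(X_1) = (5 + 5 + 1 + 4) / 4 = 15/4 = 3.75
  mean(X_2) = (2 + 7 + 1 + 5) / 4 = 15/4 = 3.75
  x̄ = (3.75, 3.75),  deviation x̄ - mu_0 = (3.75, 3.75) - (6, 4) = (-2.25, -0.25).

Step 2 — sample covariance matrix, S[i,j] = (1/(n-1)) · Σ_k (x_{k,i} - mean_i) · (x_{k,j} - mean_j), divisor n-1 = 3:
  S[X_1,X_1] = ((1.25)·(1.25) + (1.25)·(1.25) + (-2.75)·(-2.75) + (0.25)·(0.25)) / 3 = 10.75/3 = 3.5833
  S[X_1,X_2] = ((1.25)·(-1.75) + (1.25)·(3.25) + (-2.75)·(-2.75) + (0.25)·(1.25)) / 3 = 9.75/3 = 3.25
  S[X_2,X_2] = ((-1.75)·(-1.75) + (3.25)·(3.25) + (-2.75)·(-2.75) + (1.25)·(1.25)) / 3 = 22.75/3 = 7.5833
  S = [[3.5833, 3.25],
 [3.25, 7.5833]].

Step 3 — invert S. det(S) = 3.5833·7.5833 - (3.25)² = 16.6111.
  S^{-1} = (1/det) · [[d, -b], [-b, a]] = [[0.4565, -0.1957],
 [-0.1957, 0.2157]].

Step 4 — quadratic form (x̄ - mu_0)^T · S^{-1} · (x̄ - mu_0):
  S^{-1} · (x̄ - mu_0) = (-0.9783, 0.3863),
  (x̄ - mu_0)^T · [...] = (-2.25)·(-0.9783) + (-0.25)·(0.3863) = 2.1045.

Step 5 — scale by n: T² = 4 · 2.1045 = 8.4181.

T² ≈ 8.4181


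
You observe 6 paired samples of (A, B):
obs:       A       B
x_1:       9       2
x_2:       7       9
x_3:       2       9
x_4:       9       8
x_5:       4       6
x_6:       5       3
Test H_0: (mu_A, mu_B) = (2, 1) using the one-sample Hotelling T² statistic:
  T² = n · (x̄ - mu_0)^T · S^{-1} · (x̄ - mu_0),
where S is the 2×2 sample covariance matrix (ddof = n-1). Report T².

Step 1 — sample mean vector:
  mean(A) = (9 + 7 + 2 + 9 + 4 + 5) / 6 = 36/6 = 6
  mean(B) = (2 + 9 + 9 + 8 + 6 + 3) / 6 = 37/6 = 6.1667
  x̄ = (6, 6.1667),  deviation x̄ - mu_0 = (6, 6.1667) - (2, 1) = (4, 5.1667).

Step 2 — sample covariance matrix, S[i,j] = (1/(n-1)) · Σ_k (x_{k,i} - mean_i) · (x_{k,j} - mean_j), divisor n-1 = 5:
  S[A,A] = ((3)·(3) + (1)·(1) + (-4)·(-4) + (3)·(3) + (-2)·(-2) + (-1)·(-1)) / 5 = 40/5 = 8
  S[A,B] = ((3)·(-4.1667) + (1)·(2.8333) + (-4)·(2.8333) + (3)·(1.8333) + (-2)·(-0.1667) + (-1)·(-3.1667)) / 5 = -12/5 = -2.4
  S[B,B] = ((-4.1667)·(-4.1667) + (2.8333)·(2.8333) + (2.8333)·(2.8333) + (1.8333)·(1.8333) + (-0.1667)·(-0.1667) + (-3.1667)·(-3.1667)) / 5 = 46.8333/5 = 9.3667
  S = [[8, -2.4],
 [-2.4, 9.3667]].

Step 3 — invert S. det(S) = 8·9.3667 - (-2.4)² = 69.1733.
  S^{-1} = (1/det) · [[d, -b], [-b, a]] = [[0.1354, 0.0347],
 [0.0347, 0.1157]].

Step 4 — quadratic form (x̄ - mu_0)^T · S^{-1} · (x̄ - mu_0):
  S^{-1} · (x̄ - mu_0) = (0.7209, 0.7363),
  (x̄ - mu_0)^T · [...] = (4)·(0.7209) + (5.1667)·(0.7363) = 6.6879.

Step 5 — scale by n: T² = 6 · 6.6879 = 40.1272.

T² ≈ 40.1272


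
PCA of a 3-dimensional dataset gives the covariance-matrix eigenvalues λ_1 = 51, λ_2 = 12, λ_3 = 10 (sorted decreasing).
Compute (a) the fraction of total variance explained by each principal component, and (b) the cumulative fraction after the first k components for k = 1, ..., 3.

Step 1 — total variance = trace(Sigma) = Σ λ_i = 51 + 12 + 10 = 73.

Step 2 — fraction explained by component i = λ_i / Σ λ:
  PC1: 51/73 = 0.6986
  PC2: 12/73 = 0.1644
  PC3: 10/73 = 0.137

Step 3 — cumulative fraction after k components = (λ_1 + ... + λ_k) / Σ λ:
  k = 1: 51/73 = 0.6986
  k = 2: (51 + 12)/73 = 63/73 = 0.863
  k = 3: (51 + 12 + 10)/73 = 73/73 = 1

Summary (fraction, with percent):

explained: PC1 0.6986 (69.86%), PC2 0.1644 (16.44%), PC3 0.137 (13.7%);  cumulative: 0.6986, 0.863, 1


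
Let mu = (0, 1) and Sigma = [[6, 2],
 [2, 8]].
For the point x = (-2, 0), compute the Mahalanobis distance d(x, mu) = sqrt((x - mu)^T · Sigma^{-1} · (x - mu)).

Step 1 — centre the observation: (x - mu) = (-2, -1).

Step 2 — invert Sigma. det(Sigma) = 6·8 - (2)² = 44.
  Sigma^{-1} = (1/det) · [[d, -b], [-b, a]] = [[0.1818, -0.0455],
 [-0.0455, 0.1364]].

Step 3 — form the quadratic (x - mu)^T · Sigma^{-1} · (x - mu):
  Sigma^{-1} · (x - mu) = (-0.3182, -0.0455).
  (x - mu)^T · [Sigma^{-1} · (x - mu)] = (-2)·(-0.3182) + (-1)·(-0.0455) = 0.6818.

Step 4 — take square root: d = √(0.6818) ≈ 0.8257.

d(x, mu) = √(0.6818) ≈ 0.8257


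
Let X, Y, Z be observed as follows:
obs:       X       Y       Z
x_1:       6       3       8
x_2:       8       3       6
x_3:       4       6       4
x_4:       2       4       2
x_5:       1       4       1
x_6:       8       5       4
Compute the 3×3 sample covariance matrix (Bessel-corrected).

Step 1 — column means:
  mean(X) = (6 + 8 + 4 + 2 + 1 + 8) / 6 = 29/6 = 4.8333
  mean(Y) = (3 + 3 + 6 + 4 + 4 + 5) / 6 = 25/6 = 4.1667
  mean(Z) = (8 + 6 + 4 + 2 + 1 + 4) / 6 = 25/6 = 4.1667

Step 2 — sample covariance S[i,j] = (1/(n-1)) · Σ_k (x_{k,i} - mean_i) · (x_{k,j} - mean_j), with n-1 = 5.
  S[X,X] = ((1.1667)·(1.1667) + (3.1667)·(3.1667) + (-0.8333)·(-0.8333) + (-2.8333)·(-2.8333) + (-3.8333)·(-3.8333) + (3.1667)·(3.1667)) / 5 = 44.8333/5 = 8.9667
  S[X,Y] = ((1.1667)·(-1.1667) + (3.1667)·(-1.1667) + (-0.8333)·(1.8333) + (-2.8333)·(-0.1667) + (-3.8333)·(-0.1667) + (3.1667)·(0.8333)) / 5 = -2.8333/5 = -0.5667
  S[X,Z] = ((1.1667)·(3.8333) + (3.1667)·(1.8333) + (-0.8333)·(-0.1667) + (-2.8333)·(-2.1667) + (-3.8333)·(-3.1667) + (3.1667)·(-0.1667)) / 5 = 28.1667/5 = 5.6333
  S[Y,Y] = ((-1.1667)·(-1.1667) + (-1.1667)·(-1.1667) + (1.8333)·(1.8333) + (-0.1667)·(-0.1667) + (-0.1667)·(-0.1667) + (0.8333)·(0.8333)) / 5 = 6.8333/5 = 1.3667
  S[Y,Z] = ((-1.1667)·(3.8333) + (-1.1667)·(1.8333) + (1.8333)·(-0.1667) + (-0.1667)·(-2.1667) + (-0.1667)·(-3.1667) + (0.8333)·(-0.1667)) / 5 = -6.1667/5 = -1.2333
  S[Z,Z] = ((3.8333)·(3.8333) + (1.8333)·(1.8333) + (-0.1667)·(-0.1667) + (-2.1667)·(-2.1667) + (-3.1667)·(-3.1667) + (-0.1667)·(-0.1667)) / 5 = 32.8333/5 = 6.5667

S is symmetric (S[j,i] = S[i,j]). Assembling:

S = [[8.9667, -0.5667, 5.6333],
 [-0.5667, 1.3667, -1.2333],
 [5.6333, -1.2333, 6.5667]]
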